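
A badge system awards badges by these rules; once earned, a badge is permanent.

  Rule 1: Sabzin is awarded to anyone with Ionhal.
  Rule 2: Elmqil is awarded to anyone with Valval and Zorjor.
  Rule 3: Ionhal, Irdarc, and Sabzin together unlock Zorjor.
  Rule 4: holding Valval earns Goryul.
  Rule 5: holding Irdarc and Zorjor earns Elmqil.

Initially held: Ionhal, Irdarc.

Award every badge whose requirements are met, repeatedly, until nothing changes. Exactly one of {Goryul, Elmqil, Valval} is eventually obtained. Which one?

With Ionhal, Sabzin is earned (Rule 1).
With Ionhal, Irdarc, and Sabzin, Zorjor is earned (Rule 3).
With Irdarc and Zorjor, Elmqil is earned (Rule 5).
Goryul would need Valval (Rule 4), but Valval is never earned. No rule produces Valval, and it is not given.

Elmqil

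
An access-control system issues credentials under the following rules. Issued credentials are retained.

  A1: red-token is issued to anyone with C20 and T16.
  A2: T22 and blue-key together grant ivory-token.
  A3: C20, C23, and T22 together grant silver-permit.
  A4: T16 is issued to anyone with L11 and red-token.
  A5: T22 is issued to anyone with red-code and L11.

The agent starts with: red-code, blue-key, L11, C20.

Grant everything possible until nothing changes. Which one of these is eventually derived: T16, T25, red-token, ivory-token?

ivory-token

Holding red-code and L11 grants T22 (A5).
Holding T22 and blue-key grants ivory-token (A2).
T16 would need L11 and red-token (A4), but red-token is never granted. No rule produces T25, and it is not given. red-token would need C20 and T16 (A1), but T16 is never granted.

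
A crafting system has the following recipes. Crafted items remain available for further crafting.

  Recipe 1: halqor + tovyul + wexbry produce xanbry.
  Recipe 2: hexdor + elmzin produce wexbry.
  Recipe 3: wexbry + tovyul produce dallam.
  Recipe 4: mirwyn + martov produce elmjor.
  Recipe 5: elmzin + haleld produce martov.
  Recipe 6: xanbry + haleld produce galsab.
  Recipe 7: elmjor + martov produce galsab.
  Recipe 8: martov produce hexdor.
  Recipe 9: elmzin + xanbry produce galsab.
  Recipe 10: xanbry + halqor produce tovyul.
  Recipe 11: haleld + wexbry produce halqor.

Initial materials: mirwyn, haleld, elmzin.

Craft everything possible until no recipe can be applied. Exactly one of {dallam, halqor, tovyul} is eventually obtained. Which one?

elmzin + haleld → martov (Recipe 5).
Using Recipe 8, martov makes hexdor.
Using Recipe 2, hexdor and elmzin make wexbry.
haleld + wexbry → halqor (Recipe 11).
dallam would need wexbry and tovyul (Recipe 3), but tovyul is never obtained. tovyul would need xanbry and halqor (Recipe 10), but xanbry is never obtained.

halqor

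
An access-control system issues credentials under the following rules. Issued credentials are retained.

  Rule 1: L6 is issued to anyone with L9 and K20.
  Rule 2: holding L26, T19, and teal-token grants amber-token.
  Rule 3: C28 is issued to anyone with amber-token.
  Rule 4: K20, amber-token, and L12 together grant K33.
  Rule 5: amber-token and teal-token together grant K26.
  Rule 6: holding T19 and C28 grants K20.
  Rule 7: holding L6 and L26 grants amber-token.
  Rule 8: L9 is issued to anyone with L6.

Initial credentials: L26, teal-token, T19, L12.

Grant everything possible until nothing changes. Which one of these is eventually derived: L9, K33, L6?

Holding L26, T19, and teal-token grants amber-token (Rule 2).
Holding amber-token grants C28 (Rule 3).
Holding T19 and C28 grants K20 (Rule 6).
Holding K20, amber-token, and L12 grants K33 (Rule 4).
L6 would need L9 and K20 (Rule 1), but L9 is never granted. L9 would need L6 (Rule 8), but L6 is never granted.

K33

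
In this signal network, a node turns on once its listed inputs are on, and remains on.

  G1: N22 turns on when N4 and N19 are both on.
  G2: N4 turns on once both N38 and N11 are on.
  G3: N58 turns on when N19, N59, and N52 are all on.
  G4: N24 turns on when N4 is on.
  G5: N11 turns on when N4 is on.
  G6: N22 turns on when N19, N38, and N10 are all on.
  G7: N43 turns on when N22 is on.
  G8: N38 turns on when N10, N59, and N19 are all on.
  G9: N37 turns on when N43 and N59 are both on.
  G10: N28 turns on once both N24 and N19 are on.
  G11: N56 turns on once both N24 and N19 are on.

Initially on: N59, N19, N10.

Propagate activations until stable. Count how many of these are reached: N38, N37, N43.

G8: N10, N59, and N19 on → N38 on.
N19, N38, and N10 are on, so N22 turns on (G6).
N22 is on, so N43 turns on (G7).
G9: N43 and N59 on → N37 on.
N38: reached.
N37: reached.
N43: reached.
All 3 are reached.

3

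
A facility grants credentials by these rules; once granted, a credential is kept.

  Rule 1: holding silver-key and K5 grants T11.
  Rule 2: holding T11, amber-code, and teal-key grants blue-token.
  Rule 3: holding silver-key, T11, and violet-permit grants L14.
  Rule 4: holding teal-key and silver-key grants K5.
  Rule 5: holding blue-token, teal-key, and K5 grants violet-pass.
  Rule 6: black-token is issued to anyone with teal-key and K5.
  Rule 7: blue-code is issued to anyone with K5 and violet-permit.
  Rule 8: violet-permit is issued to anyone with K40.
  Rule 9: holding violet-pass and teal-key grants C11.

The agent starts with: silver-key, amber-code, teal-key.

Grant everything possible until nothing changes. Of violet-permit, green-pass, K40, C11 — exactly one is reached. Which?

C11

Holding teal-key and silver-key grants K5 (Rule 4).
Holding silver-key and K5 grants T11 (Rule 1).
Holding T11, amber-code, and teal-key grants blue-token (Rule 2).
Holding blue-token, teal-key, and K5 grants violet-pass (Rule 5).
Holding violet-pass and teal-key grants C11 (Rule 9).
No rule produces green-pass, and it is not given. No rule produces K40, and it is not given. violet-permit would need K40 (Rule 8), but K40 is never granted.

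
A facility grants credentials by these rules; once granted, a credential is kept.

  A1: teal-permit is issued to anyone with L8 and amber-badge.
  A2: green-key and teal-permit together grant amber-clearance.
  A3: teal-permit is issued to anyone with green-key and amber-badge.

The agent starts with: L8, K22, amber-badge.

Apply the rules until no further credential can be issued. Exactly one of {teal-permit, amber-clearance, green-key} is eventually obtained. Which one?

teal-permit

Holding L8 and amber-badge grants teal-permit (A1).
amber-clearance would need green-key and teal-permit (A2), but green-key is never granted. No rule produces green-key, and it is not given.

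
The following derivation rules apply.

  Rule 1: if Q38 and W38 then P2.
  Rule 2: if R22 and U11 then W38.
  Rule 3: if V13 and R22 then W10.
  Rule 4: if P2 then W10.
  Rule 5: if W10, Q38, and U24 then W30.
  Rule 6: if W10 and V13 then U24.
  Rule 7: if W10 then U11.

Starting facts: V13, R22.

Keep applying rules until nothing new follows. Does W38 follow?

From V13 and R22, Rule 3 gives W10.
From W10, Rule 7 gives U11.
From R22 and U11, Rule 2 gives W38.

Yes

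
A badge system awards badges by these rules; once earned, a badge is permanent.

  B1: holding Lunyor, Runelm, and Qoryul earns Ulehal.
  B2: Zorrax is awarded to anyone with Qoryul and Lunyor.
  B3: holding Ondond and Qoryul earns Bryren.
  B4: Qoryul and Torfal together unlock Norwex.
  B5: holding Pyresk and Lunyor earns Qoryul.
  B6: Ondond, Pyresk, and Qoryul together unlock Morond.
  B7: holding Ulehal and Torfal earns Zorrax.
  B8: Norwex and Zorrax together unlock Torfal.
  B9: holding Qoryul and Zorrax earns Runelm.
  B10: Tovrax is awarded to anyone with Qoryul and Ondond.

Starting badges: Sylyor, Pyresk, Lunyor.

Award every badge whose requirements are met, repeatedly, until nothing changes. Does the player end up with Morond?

No

Morond would need Ondond, Pyresk, and Qoryul (B6), but Ondond is never earned.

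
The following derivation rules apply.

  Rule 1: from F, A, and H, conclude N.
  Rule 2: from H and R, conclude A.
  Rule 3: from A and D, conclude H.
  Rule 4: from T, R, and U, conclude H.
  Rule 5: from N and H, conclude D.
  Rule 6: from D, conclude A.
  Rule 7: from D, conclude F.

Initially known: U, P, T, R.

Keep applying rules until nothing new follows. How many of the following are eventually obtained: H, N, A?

2

From T, R, and U, Rule 4 gives H.
From H and R, Rule 2 gives A.
H: reached.
N would need F, A, and H (Rule 1), but F is never established.
A: reached.
Reached: H and A — 2 of the 3.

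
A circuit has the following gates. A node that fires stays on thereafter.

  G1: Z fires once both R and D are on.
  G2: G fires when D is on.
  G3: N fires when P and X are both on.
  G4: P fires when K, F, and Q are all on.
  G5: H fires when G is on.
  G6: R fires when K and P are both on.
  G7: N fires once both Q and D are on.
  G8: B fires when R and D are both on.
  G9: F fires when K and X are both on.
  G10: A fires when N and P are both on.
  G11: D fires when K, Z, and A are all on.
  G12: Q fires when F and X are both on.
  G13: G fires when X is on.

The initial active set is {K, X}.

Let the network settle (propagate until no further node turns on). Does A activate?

Yes

G9: K and X on → F on.
F and X are on, so Q fires (G12).
G4: K, F, and Q on → P on.
P and X are on, so N fires (G3).
N and P are on, so A fires (G10).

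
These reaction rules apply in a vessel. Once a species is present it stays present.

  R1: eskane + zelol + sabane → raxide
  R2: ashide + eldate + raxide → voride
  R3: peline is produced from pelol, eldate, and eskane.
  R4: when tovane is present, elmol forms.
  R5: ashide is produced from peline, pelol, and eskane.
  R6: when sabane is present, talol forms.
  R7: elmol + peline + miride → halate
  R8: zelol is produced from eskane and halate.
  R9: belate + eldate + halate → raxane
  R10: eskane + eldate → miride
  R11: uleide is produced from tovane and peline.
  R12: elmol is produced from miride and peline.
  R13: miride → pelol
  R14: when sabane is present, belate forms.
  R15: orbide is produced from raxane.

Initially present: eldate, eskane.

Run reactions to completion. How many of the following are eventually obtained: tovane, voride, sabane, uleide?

No rule produces tovane, and it is not given.
voride would need ashide, eldate, and raxide (R2), but raxide never forms.
No rule produces sabane, and it is not given.
uleide would need tovane and peline (R11), but tovane never forms.
None of the 4 are reached.

0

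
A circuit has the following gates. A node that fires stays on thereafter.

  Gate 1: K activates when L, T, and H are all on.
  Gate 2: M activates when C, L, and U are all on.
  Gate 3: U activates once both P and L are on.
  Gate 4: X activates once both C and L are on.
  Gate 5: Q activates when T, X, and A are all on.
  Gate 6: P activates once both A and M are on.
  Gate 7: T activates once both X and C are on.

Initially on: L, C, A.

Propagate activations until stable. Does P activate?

P would need A and M (Gate 6), but M never turns on.

No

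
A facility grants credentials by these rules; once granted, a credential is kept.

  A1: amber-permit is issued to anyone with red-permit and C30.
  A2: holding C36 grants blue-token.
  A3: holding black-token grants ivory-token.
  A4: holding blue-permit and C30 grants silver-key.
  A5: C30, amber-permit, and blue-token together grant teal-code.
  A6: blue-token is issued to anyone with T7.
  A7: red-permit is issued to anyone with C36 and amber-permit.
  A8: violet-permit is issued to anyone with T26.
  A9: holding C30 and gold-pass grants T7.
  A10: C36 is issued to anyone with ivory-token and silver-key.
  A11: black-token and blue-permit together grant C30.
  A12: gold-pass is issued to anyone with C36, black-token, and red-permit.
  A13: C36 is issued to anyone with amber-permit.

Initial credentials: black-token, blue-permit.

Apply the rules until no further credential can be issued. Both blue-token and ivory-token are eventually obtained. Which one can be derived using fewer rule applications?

ivory-token: Holding black-token grants ivory-token (A3). [1 rule application]
blue-token: Holding black-token and blue-permit grants C30 (A11). Holding black-token grants ivory-token (A3). Holding blue-permit and C30 grants silver-key (A4). Holding ivory-token and silver-key grants C36 (A10). Holding C36 grants blue-token (A2). [5 rule applications]
ivory-token needs fewer.

ivory-token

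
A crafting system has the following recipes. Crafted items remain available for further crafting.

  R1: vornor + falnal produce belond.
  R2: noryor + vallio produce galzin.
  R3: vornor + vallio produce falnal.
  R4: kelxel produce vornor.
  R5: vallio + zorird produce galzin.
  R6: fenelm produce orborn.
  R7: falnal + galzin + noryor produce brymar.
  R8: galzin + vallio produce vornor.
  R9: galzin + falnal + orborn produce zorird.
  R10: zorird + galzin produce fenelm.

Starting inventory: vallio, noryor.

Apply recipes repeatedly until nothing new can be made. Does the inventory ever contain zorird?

No

zorird would need galzin, falnal, and orborn (R9), but orborn is never obtained.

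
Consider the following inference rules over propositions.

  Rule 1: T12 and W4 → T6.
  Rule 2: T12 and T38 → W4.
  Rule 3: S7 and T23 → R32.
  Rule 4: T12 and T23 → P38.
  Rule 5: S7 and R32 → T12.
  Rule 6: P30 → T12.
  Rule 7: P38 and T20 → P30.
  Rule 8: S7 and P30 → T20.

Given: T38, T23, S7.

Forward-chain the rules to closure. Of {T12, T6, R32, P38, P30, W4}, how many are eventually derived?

5

S7 and T23 hold, so R32 follows (Rule 3).
S7 and R32 hold, so T12 follows (Rule 5).
From T12 and T38, Rule 2 gives W4.
T12 and T23 hold, so P38 follows (Rule 4).
T12 and W4 hold, so T6 follows (Rule 1).
T12: reached.
T6: reached.
R32: reached.
P38: reached.
P30 would need P38 and T20 (Rule 7), but T20 is never established.
W4: reached.
Reached: T12, T6, R32, P38, and W4 — 5 of the 6.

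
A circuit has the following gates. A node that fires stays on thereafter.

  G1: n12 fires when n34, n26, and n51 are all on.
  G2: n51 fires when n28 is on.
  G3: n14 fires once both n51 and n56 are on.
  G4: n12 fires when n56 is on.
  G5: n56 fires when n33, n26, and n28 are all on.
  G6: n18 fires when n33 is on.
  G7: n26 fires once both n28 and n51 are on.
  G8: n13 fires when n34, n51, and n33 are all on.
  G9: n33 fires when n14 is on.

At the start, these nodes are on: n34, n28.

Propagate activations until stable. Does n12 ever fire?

Yes

n28 is on, so n51 fires (G2).
G7: n28 and n51 on → n26 on.
G1: n34, n26, and n51 on → n12 on.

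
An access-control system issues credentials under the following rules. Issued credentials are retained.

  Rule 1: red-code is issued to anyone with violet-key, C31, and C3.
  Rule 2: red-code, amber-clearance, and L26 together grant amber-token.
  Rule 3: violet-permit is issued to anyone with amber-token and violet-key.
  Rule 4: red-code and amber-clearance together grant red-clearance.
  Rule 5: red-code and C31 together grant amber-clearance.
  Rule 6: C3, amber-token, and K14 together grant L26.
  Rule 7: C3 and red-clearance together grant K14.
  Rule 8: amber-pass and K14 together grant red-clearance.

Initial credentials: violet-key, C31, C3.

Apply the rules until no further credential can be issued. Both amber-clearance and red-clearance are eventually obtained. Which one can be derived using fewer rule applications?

amber-clearance: Holding violet-key, C31, and C3 grants red-code (Rule 1). Holding red-code and C31 grants amber-clearance (Rule 5). [2 rule applications]
red-clearance: Holding violet-key, C31, and C3 grants red-code (Rule 1). Holding red-code and C31 grants amber-clearance (Rule 5). Holding red-code and amber-clearance grants red-clearance (Rule 4). [3 rule applications]
amber-clearance needs fewer.

amber-clearance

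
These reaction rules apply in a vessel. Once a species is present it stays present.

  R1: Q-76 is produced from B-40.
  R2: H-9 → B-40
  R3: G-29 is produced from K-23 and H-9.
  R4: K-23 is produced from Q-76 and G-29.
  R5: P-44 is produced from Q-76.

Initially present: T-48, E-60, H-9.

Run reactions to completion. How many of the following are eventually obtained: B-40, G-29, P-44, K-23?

2

H-9 present → B-40 forms (R2).
B-40 present → Q-76 forms (R1).
Q-76 present → P-44 forms (R5).
B-40: reached.
G-29 would need K-23 and H-9 (R3), but K-23 never forms.
P-44: reached.
K-23 would need Q-76 and G-29 (R4), but G-29 never forms.
Reached: B-40 and P-44 — 2 of the 4.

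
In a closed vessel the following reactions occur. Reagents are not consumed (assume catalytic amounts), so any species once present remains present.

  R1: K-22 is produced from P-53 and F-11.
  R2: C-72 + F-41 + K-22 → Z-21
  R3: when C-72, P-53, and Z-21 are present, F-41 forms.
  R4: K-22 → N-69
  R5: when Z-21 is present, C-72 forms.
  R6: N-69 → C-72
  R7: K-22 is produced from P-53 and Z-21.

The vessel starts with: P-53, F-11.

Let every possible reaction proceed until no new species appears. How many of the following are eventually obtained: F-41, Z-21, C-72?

1

P-53 and F-11 present → K-22 forms (R1).
K-22 present → N-69 forms (R4).
N-69 present → C-72 forms (R6).
F-41 would need C-72, P-53, and Z-21 (R3), but Z-21 never forms.
Z-21 would need C-72, F-41, and K-22 (R2), but F-41 never forms.
C-72: reached.
Reached: C-72 — 1 of the 3.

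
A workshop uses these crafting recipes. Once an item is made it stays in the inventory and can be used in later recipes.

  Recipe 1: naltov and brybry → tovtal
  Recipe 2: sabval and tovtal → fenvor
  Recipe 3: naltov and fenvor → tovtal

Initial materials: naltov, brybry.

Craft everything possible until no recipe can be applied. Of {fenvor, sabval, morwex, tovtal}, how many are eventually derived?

1

Using Recipe 1, naltov and brybry make tovtal.
fenvor would need sabval and tovtal (Recipe 2), but sabval is never obtained.
No rule produces sabval, and it is not given.
No rule produces morwex, and it is not given.
tovtal: reached.
Reached: tovtal — 1 of the 4.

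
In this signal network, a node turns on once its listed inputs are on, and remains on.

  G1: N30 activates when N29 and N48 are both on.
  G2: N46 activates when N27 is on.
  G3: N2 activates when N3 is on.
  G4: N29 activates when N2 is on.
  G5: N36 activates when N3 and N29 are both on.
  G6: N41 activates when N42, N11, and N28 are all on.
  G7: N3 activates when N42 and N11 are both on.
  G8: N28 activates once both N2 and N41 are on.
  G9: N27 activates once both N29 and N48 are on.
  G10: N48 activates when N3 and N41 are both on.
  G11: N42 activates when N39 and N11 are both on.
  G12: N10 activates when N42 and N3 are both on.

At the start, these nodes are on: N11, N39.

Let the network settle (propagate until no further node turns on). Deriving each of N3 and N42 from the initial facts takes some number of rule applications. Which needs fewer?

N42

N42: N39 and N11 are on, so N42 activates (G11). [1 rule application]
N3: N39 and N11 are on, so N42 activates (G11). N42 and N11 are on, so N3 activates (G7). [2 rule applications]
N42 needs fewer.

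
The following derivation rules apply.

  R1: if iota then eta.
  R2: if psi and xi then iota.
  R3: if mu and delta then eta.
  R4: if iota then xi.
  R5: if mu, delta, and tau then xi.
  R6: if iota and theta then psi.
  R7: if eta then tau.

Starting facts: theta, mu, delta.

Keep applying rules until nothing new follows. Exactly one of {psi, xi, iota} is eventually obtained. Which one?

xi

From mu and delta, R3 gives eta.
From eta, R7 gives tau.
From mu, delta, and tau, R5 gives xi.
iota would need psi and xi (R2), but psi is never established. psi would need iota and theta (R6), but iota is never established.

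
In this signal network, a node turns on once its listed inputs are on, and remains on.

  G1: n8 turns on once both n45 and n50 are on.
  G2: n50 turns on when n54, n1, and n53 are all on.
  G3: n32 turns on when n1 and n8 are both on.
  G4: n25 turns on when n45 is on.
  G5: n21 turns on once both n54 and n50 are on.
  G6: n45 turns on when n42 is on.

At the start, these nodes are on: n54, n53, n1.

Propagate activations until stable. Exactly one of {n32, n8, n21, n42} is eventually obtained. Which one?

n21

G2: n54, n1, and n53 on → n50 on.
G5: n54 and n50 on → n21 on.
No rule produces n42, and it is not given. n32 would need n1 and n8 (G3), but n8 never turns on. n8 would need n45 and n50 (G1), but n45 never turns on.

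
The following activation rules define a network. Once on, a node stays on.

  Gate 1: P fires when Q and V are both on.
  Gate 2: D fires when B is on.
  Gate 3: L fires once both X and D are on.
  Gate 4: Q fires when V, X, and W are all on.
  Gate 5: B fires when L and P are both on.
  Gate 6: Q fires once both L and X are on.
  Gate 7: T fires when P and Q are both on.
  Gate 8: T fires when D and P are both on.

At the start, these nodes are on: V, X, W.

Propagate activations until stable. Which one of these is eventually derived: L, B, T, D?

V, X, and W are on, so Q fires (Gate 4).
Q and V are on, so P fires (Gate 1).
P and Q are on, so T fires (Gate 7).
L would need X and D (Gate 3), but D never turns on. D would need B (Gate 2), but B never turns on. B would need L and P (Gate 5), but L never turns on.

T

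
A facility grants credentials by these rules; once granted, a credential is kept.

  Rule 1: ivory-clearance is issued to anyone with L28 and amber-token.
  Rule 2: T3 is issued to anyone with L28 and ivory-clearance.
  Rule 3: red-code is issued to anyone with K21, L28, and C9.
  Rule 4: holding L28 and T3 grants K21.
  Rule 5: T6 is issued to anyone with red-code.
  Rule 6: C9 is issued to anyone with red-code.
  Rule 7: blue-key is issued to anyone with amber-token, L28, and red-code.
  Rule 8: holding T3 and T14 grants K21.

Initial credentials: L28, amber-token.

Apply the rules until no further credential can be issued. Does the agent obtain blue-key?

blue-key would need amber-token, L28, and red-code (Rule 7), but red-code is never granted.

No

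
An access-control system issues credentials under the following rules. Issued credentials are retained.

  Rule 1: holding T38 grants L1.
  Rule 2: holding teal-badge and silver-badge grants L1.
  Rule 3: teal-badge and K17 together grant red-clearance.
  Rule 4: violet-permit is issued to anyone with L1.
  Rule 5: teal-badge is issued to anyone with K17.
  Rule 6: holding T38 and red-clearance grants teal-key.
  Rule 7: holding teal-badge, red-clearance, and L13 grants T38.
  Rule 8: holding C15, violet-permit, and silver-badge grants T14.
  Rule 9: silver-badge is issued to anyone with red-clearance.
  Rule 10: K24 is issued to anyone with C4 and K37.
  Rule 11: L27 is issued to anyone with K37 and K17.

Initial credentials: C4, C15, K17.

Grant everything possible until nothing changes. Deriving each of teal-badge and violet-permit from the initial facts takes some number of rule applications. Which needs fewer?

teal-badge: Holding K17 grants teal-badge (Rule 5). [1 rule application]
violet-permit: Holding K17 grants teal-badge (Rule 5). Holding teal-badge and K17 grants red-clearance (Rule 3). Holding red-clearance grants silver-badge (Rule 9). Holding teal-badge and silver-badge grants L1 (Rule 2). Holding L1 grants violet-permit (Rule 4). [5 rule applications]
teal-badge needs fewer.

teal-badge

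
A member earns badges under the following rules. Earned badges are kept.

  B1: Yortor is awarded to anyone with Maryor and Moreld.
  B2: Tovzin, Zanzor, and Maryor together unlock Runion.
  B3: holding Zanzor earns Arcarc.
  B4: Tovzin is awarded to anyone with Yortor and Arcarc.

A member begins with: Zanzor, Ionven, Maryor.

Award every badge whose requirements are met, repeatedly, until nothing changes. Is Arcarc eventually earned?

With Zanzor, Arcarc is earned (B3).

Yes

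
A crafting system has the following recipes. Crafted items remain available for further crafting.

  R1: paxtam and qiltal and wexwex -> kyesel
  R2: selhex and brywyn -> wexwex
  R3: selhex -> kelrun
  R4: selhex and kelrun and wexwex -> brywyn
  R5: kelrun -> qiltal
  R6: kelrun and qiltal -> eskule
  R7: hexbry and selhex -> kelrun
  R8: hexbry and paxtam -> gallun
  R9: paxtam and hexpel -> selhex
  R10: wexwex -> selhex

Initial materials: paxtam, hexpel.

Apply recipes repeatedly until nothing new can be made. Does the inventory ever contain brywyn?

brywyn would need selhex, kelrun, and wexwex (R4), but wexwex is never obtained.

No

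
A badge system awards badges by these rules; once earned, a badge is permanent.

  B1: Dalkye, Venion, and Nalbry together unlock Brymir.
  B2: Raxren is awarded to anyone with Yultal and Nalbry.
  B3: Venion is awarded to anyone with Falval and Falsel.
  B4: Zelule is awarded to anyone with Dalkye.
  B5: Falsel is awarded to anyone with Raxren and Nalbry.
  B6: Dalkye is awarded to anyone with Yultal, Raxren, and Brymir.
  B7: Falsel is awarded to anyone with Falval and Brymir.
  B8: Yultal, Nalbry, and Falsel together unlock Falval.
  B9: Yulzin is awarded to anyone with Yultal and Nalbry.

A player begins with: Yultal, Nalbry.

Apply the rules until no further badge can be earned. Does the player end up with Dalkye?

Dalkye would need Yultal, Raxren, and Brymir (B6), but Brymir is never earned.

No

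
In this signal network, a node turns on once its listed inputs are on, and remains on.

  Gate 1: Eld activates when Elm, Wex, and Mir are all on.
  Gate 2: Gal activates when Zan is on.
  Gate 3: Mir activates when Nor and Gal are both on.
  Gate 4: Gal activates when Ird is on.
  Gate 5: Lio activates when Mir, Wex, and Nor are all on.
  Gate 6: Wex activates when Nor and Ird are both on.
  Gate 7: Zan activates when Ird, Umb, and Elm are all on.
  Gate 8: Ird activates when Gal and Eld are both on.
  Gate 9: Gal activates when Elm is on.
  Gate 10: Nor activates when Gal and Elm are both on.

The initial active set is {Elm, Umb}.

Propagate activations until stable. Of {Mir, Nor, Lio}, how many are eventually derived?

Elm is on, so Gal activates (Gate 9).
Gal and Elm are on, so Nor activates (Gate 10).
Gate 3: Nor and Gal on → Mir on.
Mir: reached.
Nor: reached.
Lio would need Mir, Wex, and Nor (Gate 5), but Wex never turns on.
Reached: Mir and Nor — 2 of the 3.

2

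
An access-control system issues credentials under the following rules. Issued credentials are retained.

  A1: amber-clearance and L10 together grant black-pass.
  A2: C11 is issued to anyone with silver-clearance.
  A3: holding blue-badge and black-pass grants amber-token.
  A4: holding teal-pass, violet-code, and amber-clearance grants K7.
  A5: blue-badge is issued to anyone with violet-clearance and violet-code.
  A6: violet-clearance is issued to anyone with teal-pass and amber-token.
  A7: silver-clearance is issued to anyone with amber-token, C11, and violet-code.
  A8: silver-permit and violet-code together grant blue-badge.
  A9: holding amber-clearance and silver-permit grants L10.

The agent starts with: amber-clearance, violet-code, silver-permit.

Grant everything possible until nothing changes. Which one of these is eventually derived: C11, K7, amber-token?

Holding amber-clearance and silver-permit grants L10 (A9).
Holding silver-permit and violet-code grants blue-badge (A8).
Holding amber-clearance and L10 grants black-pass (A1).
Holding blue-badge and black-pass grants amber-token (A3).
C11 would need silver-clearance (A2), but silver-clearance is never granted. K7 would need teal-pass, violet-code, and amber-clearance (A4), but teal-pass is never granted.

amber-token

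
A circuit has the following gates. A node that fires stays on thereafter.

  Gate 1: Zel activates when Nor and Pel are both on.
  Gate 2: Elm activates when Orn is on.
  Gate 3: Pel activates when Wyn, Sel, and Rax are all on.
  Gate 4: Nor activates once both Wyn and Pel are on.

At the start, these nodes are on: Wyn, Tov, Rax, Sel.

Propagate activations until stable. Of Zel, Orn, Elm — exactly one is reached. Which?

Zel

Gate 3: Wyn, Sel, and Rax on → Pel on.
Wyn and Pel are on, so Nor activates (Gate 4).
Gate 1: Nor and Pel on → Zel on.
No rule produces Orn, and it is not given. Elm would need Orn (Gate 2), but Orn never turns on.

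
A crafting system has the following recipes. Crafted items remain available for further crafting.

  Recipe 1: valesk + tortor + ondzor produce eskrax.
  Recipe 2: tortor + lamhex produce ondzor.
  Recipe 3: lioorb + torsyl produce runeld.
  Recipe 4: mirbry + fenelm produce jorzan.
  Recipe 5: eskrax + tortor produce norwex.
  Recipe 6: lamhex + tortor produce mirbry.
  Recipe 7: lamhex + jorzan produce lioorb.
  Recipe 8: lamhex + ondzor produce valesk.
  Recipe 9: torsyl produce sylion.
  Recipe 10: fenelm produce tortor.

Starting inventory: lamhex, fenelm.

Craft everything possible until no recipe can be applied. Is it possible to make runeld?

No

runeld would need lioorb and torsyl (Recipe 3), but torsyl is never obtained.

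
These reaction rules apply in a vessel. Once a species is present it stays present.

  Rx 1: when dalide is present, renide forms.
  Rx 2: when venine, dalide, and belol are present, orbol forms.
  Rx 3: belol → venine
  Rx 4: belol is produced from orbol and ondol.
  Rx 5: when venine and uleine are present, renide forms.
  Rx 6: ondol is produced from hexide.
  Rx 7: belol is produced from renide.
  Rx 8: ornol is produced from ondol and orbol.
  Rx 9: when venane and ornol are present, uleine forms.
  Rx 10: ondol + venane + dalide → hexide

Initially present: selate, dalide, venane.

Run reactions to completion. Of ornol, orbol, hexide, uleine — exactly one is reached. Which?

orbol

dalide present → renide forms (Rx 1).
renide present → belol forms (Rx 7).
belol present → venine forms (Rx 3).
venine, dalide, and belol present → orbol forms (Rx 2).
uleine would need venane and ornol (Rx 9), but ornol never forms. hexide would need ondol, venane, and dalide (Rx 10), but ondol never forms. ornol would need ondol and orbol (Rx 8), but ondol never forms.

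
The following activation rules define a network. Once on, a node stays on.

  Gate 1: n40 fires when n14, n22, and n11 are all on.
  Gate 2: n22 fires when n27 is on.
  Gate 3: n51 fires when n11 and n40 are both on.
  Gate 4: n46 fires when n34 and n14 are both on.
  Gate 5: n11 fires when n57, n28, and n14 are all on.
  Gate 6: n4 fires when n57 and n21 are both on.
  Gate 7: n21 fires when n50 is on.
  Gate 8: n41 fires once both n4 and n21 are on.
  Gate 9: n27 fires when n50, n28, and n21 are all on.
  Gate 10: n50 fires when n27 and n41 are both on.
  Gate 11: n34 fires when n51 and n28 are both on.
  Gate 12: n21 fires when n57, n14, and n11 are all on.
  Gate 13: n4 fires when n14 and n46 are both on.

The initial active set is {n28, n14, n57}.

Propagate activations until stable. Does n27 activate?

n27 would need n50, n28, and n21 (Gate 9), but n50 never turns on.

No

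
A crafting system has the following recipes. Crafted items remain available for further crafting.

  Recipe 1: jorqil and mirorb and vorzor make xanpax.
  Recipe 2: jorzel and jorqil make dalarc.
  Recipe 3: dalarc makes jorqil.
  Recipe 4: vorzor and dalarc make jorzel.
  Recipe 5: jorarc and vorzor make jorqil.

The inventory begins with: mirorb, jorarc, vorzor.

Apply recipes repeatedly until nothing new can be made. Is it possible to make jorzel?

jorzel would need vorzor and dalarc (Recipe 4), but dalarc is never obtained.

No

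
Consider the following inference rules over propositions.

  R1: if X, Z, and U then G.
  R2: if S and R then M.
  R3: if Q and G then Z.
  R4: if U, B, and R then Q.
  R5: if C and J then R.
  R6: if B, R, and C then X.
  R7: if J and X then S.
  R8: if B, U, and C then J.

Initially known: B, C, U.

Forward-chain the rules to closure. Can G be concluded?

No

G would need X, Z, and U (R1), but Z is never established.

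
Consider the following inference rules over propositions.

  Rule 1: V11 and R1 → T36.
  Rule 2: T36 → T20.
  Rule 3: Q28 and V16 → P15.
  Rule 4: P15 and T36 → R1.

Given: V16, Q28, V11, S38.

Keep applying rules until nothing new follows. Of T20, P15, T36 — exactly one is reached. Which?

P15

From Q28 and V16, Rule 3 gives P15.
T20 would need T36 (Rule 2), but T36 is never established. T36 would need V11 and R1 (Rule 1), but R1 is never established.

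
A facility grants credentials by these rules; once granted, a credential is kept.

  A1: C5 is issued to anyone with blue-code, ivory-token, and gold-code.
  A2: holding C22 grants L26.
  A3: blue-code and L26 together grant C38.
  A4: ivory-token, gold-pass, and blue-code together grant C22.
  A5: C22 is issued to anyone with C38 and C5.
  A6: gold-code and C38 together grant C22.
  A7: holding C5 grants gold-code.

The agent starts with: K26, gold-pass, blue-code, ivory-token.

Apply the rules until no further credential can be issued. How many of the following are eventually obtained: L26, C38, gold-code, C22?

Holding ivory-token, gold-pass, and blue-code grants C22 (A4).
Holding C22 grants L26 (A2).
Holding blue-code and L26 grants C38 (A3).
L26: reached.
C38: reached.
gold-code would need C5 (A7), but C5 is never granted.
C22: reached.
Reached: L26, C38, and C22 — 3 of the 4.

3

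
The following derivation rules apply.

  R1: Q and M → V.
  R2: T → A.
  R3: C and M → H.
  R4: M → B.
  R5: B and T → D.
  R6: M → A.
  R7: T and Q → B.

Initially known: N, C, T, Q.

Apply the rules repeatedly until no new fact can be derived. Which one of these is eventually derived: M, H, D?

From T and Q, R7 gives B.
B and T hold, so D follows (R5).
No rule produces M, and it is not given. H would need C and M (R3), but M is never established.

D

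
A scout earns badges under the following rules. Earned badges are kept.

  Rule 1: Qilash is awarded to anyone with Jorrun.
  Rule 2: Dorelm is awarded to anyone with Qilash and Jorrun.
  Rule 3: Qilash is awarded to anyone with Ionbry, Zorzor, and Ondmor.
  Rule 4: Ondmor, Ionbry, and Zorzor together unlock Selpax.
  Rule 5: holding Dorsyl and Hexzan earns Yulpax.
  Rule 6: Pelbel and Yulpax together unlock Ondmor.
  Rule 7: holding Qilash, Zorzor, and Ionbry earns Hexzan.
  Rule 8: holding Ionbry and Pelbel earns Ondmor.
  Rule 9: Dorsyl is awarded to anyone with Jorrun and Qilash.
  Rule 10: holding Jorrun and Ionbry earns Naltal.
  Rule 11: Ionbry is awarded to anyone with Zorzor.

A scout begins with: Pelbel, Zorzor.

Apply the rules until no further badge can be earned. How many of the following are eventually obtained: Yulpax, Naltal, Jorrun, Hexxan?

0

Yulpax would need Dorsyl and Hexzan (Rule 5), but Dorsyl is never earned.
Naltal would need Jorrun and Ionbry (Rule 10), but Jorrun is never earned.
No rule produces Jorrun, and it is not given.
No rule produces Hexxan, and it is not given.
None of the 4 are reached.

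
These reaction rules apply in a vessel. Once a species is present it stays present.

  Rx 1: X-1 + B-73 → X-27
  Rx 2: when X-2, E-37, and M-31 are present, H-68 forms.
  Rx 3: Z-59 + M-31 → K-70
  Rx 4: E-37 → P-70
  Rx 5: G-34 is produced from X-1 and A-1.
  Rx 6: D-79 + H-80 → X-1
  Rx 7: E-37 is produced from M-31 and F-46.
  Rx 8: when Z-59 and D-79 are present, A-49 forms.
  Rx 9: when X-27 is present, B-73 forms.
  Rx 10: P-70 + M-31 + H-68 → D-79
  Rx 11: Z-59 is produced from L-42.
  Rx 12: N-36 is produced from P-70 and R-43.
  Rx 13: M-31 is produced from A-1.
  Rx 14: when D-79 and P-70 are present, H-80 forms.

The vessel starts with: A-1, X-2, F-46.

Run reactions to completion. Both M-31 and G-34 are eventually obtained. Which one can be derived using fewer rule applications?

M-31

M-31: A-1 present → M-31 forms (Rx 13). [1 rule application]
G-34: A-1 present → M-31 forms (Rx 13). M-31 and F-46 present → E-37 forms (Rx 7). E-37 present → P-70 forms (Rx 4). X-2, E-37, and M-31 present → H-68 forms (Rx 2). P-70, M-31, and H-68 present → D-79 forms (Rx 10). D-79 and P-70 present → H-80 forms (Rx 14). D-79 and H-80 present → X-1 forms (Rx 6). X-1 and A-1 present → G-34 forms (Rx 5). [8 rule applications]
M-31 needs fewer.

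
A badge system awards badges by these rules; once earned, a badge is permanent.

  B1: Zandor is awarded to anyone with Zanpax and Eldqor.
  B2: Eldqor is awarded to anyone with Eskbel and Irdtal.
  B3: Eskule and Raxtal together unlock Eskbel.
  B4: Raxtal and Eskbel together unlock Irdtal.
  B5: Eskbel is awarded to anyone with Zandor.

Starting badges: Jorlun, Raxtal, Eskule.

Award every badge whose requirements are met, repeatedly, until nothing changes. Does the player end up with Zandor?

Zandor would need Zanpax and Eldqor (B1), but Zanpax is never earned.

No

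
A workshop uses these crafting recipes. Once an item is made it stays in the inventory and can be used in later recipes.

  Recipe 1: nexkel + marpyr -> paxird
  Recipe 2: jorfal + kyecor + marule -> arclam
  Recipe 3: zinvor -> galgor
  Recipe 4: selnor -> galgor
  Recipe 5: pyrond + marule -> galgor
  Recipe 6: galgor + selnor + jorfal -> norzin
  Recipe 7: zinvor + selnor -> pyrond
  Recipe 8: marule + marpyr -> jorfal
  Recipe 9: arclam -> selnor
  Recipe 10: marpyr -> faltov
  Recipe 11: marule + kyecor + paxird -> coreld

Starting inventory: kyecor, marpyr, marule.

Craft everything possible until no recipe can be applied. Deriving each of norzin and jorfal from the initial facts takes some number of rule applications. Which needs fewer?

jorfal: marule + marpyr -> jorfal (Recipe 8). [1 rule application]
norzin: marule + marpyr -> jorfal (Recipe 8). jorfal + kyecor + marule -> arclam (Recipe 2). Using Recipe 9, arclam makes selnor. selnor -> galgor (Recipe 4). Using Recipe 6, galgor, selnor, and jorfal make norzin. [5 rule applications]
jorfal needs fewer.

jorfal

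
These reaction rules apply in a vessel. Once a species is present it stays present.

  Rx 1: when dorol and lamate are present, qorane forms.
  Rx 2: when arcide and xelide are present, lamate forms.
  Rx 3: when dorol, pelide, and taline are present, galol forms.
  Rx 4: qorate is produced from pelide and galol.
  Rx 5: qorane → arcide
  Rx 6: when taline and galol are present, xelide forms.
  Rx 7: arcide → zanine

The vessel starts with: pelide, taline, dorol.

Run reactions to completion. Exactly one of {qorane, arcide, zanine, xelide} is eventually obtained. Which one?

xelide

dorol, pelide, and taline present → galol forms (Rx 3).
taline and galol present → xelide forms (Rx 6).
qorane would need dorol and lamate (Rx 1), but lamate never forms. arcide would need qorane (Rx 5), but qorane never forms. zanine would need arcide (Rx 7), but arcide never forms.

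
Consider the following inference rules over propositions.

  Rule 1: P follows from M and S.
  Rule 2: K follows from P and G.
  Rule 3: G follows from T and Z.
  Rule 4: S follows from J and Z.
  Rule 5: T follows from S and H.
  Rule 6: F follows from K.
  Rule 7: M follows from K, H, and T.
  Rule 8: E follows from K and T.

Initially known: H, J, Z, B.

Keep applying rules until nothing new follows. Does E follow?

No

E would need K and T (Rule 8), but K is never established.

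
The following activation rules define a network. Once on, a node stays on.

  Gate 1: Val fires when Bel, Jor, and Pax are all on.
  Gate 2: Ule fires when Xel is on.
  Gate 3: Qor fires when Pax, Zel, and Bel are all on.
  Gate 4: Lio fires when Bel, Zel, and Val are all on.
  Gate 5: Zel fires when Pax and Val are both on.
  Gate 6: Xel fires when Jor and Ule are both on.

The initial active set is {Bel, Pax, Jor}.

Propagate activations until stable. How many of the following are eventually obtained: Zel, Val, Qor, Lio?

4

Bel, Jor, and Pax are on, so Val fires (Gate 1).
Gate 5: Pax and Val on → Zel on.
Gate 4: Bel, Zel, and Val on → Lio on.
Gate 3: Pax, Zel, and Bel on → Qor on.
Zel: reached.
Val: reached.
Qor: reached.
Lio: reached.
All 4 are reached.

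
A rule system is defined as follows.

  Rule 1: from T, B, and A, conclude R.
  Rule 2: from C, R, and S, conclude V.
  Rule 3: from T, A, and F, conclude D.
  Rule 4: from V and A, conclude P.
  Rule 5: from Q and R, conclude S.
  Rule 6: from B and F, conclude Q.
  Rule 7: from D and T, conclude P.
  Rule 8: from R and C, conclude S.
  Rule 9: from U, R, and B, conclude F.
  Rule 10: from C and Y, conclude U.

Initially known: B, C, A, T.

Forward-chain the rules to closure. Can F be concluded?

F would need U, R, and B (Rule 9), but U is never established.

No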